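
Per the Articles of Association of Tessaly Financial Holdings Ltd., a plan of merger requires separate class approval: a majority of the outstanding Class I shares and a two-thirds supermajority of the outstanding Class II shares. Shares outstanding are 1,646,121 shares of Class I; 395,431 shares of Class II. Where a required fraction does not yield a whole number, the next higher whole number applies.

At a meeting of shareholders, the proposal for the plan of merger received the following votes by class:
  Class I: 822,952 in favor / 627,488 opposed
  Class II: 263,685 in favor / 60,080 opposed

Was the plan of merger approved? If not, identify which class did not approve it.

Class I: a majority of 1646121 is 823061; 823,061 required, 822,952 in favor — not approved.
Class II: 2/3 of 395431 = 263620.67, rounded up to 263621; 263,621 required, 263,685 in favor — approved.

Not approved — the Class I shares did not give the required vote.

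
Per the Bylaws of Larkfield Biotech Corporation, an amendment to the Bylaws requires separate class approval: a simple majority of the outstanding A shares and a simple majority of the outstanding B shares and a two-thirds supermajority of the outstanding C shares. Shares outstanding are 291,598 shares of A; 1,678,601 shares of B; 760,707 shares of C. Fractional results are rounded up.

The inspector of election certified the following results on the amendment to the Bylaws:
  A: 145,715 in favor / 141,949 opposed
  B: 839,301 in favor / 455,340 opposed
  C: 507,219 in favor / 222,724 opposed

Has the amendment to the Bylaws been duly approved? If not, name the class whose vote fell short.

A: a majority of 291598 is 145800; 145,800 required, 145,715 in favor — not approved.
B: a majority of 1678601 is 839301; 839,301 required, 839,301 in favor — approved.
C: 2/3 of 760707 = 507138; 507,138 required, 507,219 in favor — approved.

Not approved — the A shares did not give the required vote.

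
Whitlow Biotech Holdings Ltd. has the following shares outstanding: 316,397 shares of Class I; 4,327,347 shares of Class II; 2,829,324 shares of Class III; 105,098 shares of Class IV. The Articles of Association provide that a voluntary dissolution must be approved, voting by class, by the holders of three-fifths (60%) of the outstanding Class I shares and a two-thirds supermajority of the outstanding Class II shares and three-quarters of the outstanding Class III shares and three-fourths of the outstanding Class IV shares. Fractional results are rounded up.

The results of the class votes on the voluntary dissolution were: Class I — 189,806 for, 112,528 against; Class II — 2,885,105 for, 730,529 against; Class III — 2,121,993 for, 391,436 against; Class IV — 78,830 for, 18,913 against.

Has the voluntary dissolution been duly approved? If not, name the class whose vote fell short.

Class I: 3/5 of 316397 = 189838.20, rounded up to 189839; 189,839 required, 189,806 in favor — not approved.
Class II: 2/3 of 4327347 = 2884898; 2,884,898 required, 2,885,105 in favor — approved.
Class III: 3/4 of 2829324 = 2121993; 2,121,993 required, 2,121,993 in favor — approved.
Class IV: 3/4 of 105098 = 78823.50, rounded up to 78824; 78,824 required, 78,830 in favor — approved.

Not approved — the Class I shares did not give the required vote.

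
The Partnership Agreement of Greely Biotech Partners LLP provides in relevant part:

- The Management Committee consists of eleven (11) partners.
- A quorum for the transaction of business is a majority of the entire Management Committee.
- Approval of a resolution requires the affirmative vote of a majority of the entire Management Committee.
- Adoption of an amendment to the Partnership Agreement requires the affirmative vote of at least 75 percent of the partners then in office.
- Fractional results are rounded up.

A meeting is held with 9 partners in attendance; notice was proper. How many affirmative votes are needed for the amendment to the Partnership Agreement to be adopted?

The amendment to the Partnership Agreement requires three-fourths of the partners then in office (11).
3/4 of 11 = 8.25, rounded up to 9.

9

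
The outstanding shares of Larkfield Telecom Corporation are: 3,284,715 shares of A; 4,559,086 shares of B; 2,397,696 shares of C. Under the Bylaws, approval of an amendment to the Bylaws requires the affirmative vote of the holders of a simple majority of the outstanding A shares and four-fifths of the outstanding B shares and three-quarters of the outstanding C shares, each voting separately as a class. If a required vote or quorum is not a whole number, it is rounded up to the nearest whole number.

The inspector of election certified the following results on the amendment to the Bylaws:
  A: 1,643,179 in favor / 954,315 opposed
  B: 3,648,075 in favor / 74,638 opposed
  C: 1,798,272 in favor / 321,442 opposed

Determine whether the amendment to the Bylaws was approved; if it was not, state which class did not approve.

Approved — every class gave the required vote.

A: a majority of 3284715 is 1642358; 1,642,358 required, 1,643,179 in favor — approved.
B: 4/5 of 4559086 = 3647268.80, rounded up to 3647269; 3,647,269 required, 3,648,075 in favor — approved.
C: 3/4 of 2397696 = 1798272; 1,798,272 required, 1,798,272 in favor — approved.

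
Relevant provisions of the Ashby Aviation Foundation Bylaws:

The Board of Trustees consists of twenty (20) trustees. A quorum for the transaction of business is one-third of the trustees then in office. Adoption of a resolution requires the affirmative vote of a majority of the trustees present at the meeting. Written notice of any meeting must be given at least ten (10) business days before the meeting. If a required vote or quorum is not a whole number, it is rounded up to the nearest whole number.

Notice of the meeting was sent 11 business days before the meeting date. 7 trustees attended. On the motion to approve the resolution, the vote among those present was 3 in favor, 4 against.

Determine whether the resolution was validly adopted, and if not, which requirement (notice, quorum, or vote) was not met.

Invalid — vote requirement not satisfied.

Notice: 11 business days given; 10 required (11 ≥ 10). Satisfied.
Quorum: 7 present; quorum is 7. Satisfied.
Vote: the resolution requires a majority of the trustees present (7). A majority of 7 is 4, so 4 affirmative votes are needed; 3 voted in favor. Not satisfied.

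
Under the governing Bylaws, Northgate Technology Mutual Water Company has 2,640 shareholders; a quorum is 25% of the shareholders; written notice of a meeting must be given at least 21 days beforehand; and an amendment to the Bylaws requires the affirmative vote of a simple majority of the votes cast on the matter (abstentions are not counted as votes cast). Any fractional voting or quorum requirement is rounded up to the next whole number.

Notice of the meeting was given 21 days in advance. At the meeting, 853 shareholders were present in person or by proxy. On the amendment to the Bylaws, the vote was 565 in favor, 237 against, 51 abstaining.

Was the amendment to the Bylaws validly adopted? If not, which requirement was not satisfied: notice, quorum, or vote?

Valid — all requirements satisfied.

Notice: 21 days given; 21 required. Satisfied.
Quorum: 25% of 2,640 = 660; 853 present. Satisfied.
Vote: requires a majority of the votes cast (853 − 51 abstaining = 802); a majority of 802 is 402, so 402 needed; 565 in favor. Satisfied.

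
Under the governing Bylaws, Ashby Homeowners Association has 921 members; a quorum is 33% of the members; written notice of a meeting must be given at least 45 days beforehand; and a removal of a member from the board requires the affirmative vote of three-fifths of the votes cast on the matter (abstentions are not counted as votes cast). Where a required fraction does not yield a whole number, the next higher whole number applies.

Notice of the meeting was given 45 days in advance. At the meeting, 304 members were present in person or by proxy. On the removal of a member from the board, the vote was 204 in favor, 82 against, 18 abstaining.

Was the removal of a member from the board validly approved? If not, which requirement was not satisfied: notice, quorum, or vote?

Notice: 45 days given; 45 required. Satisfied.
Quorum: 33% of 921 = 303.93, rounded up to 304; 304 present. Satisfied.
Vote: requires three-fifths of the votes cast (304 − 18 abstaining = 286); 3/5 of 286 = 171.60, rounded up to 172, so 172 needed; 204 in favor. Satisfied.

Valid — all requirements satisfied.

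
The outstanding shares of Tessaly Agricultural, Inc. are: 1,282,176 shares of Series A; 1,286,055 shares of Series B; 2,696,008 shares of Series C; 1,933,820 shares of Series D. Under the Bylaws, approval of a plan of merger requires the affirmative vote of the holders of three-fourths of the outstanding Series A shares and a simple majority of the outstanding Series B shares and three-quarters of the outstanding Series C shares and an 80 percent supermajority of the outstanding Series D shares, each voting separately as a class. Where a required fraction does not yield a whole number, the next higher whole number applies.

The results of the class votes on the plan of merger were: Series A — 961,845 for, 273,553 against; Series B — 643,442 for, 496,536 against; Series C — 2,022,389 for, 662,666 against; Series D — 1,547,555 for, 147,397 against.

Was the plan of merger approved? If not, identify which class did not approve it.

Approved — every class gave the required vote.

Series A: 3/4 of 1282176 = 961632; 961,632 required, 961,845 in favor — approved.
Series B: a majority of 1286055 is 643028; 643,028 required, 643,442 in favor — approved.
Series C: 3/4 of 2696008 = 2022006; 2,022,006 required, 2,022,389 in favor — approved.
Series D: 4/5 of 1933820 = 1547056; 1,547,056 required, 1,547,555 in favor — approved.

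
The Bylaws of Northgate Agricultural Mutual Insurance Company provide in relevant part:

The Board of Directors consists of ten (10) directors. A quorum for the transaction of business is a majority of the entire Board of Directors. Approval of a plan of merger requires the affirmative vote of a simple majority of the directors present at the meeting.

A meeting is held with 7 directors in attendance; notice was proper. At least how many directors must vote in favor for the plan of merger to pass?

The plan of merger requires a majority of the directors present (7).
A majority of 7 is 4.

4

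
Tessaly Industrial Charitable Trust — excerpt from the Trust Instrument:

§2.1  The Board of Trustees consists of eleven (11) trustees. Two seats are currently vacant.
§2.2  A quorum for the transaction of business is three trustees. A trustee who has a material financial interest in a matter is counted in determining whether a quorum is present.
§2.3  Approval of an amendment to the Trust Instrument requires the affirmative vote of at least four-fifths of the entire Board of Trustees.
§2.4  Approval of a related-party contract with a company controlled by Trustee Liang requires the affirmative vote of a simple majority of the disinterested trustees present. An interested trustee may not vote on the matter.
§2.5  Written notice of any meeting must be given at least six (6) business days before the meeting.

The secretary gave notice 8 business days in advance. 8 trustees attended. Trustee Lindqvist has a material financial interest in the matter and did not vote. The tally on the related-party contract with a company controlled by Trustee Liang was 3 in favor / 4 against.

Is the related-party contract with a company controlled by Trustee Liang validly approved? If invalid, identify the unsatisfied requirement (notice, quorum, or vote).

Notice: 8 business days given; 6 required (8 ≥ 6). Satisfied.
Quorum: 8 present (interested trustees count toward quorum); quorum is 3. Satisfied.
Vote: the related-party contract with a company controlled by Trustee Liang requires a majority of the disinterested trustees present (8 − 1 = 7). A majority of 7 is 4, so 4 affirmative votes are needed; 3 voted in favor. Not satisfied.

Invalid — vote requirement not satisfied.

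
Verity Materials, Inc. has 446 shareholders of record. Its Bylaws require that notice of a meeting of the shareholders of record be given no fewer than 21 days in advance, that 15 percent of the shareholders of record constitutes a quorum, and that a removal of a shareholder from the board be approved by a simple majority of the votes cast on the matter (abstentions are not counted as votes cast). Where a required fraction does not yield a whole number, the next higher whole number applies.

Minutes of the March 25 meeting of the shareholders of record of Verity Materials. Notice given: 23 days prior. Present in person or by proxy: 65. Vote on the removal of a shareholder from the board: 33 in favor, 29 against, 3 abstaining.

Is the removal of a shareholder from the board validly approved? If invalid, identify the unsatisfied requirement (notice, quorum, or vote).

Invalid — quorum requirement not satisfied.

Notice: 23 days given; 21 required. Satisfied.
Quorum: 15% of 446 = 66.90, rounded up to 67; 65 present. Not satisfied.
Vote: requires a majority of the votes cast (65 − 3 abstaining = 62); a majority of 62 is 32, so 32 needed; 33 in favor. Satisfied.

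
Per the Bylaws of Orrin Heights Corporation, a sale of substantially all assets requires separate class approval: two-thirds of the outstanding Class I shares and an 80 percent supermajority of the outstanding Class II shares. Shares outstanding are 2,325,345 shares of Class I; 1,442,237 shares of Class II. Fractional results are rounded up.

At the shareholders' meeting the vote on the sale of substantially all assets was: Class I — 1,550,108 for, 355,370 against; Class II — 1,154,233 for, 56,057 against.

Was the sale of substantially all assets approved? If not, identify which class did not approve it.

Class I: 2/3 of 2325345 = 1550230; 1,550,230 required, 1,550,108 in favor — not approved.
Class II: 4/5 of 1442237 = 1153789.60, rounded up to 1153790; 1,153,790 required, 1,154,233 in favor — approved.

Not approved — the Class I shares did not give the required vote.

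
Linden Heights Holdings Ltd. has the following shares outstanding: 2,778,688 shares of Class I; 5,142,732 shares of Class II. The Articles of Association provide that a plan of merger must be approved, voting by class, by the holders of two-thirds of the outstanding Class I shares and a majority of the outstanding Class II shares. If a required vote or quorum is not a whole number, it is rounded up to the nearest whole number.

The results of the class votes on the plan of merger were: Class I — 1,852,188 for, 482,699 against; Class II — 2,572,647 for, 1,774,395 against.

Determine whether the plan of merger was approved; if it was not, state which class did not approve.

Class I: 2/3 of 2778688 = 1852458.67, rounded up to 1852459; 1,852,459 required, 1,852,188 in favor — not approved.
Class II: a majority of 5142732 is 2571367; 2,571,367 required, 2,572,647 in favor — approved.

Not approved — the Class I shares did not give the required vote.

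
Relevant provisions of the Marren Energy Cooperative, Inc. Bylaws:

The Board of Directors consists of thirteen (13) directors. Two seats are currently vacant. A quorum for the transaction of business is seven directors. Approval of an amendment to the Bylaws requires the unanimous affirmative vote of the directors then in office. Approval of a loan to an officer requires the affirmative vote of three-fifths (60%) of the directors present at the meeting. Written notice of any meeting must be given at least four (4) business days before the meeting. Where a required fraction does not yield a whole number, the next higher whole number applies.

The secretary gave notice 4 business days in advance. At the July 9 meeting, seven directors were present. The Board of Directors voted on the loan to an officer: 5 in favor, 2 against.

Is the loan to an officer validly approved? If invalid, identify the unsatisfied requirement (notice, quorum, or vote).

Valid — all requirements satisfied.

Notice: 4 business days given; 4 required (4 ≥ 4). Satisfied.
Quorum: 7 present; quorum is 7. Satisfied.
Vote: the loan to an officer requires three-fifths of the directors present (7). 3/5 of 7 = 4.20, rounded up to 5, so 5 affirmative votes are needed; 5 voted in favor. Satisfied.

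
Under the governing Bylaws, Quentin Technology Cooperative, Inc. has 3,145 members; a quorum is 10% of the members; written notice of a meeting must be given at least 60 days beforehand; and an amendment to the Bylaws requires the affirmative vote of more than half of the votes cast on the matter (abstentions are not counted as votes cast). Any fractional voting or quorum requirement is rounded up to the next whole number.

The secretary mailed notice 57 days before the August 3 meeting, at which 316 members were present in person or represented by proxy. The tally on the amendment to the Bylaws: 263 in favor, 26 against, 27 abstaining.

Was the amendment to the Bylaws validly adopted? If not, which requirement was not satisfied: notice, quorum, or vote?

Invalid — notice requirement not satisfied.

Notice: 57 days given; 60 required. Not satisfied.
Quorum: 10% of 3,145 = 314.50, rounded up to 315; 316 present. Satisfied.
Vote: requires a majority of the votes cast (316 − 27 abstaining = 289); a majority of 289 is 145, so 145 needed; 263 in favor. Satisfied.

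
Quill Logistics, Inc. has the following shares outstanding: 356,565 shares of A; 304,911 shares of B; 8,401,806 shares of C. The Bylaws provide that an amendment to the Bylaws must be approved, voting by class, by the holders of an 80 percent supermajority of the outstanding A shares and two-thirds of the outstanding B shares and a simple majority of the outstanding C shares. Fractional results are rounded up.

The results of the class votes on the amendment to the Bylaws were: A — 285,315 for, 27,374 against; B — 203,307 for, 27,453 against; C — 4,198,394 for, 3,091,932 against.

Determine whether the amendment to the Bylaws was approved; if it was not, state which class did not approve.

A: 4/5 of 356565 = 285252; 285,252 required, 285,315 in favor — approved.
B: 2/3 of 304911 = 203274; 203,274 required, 203,307 in favor — approved.
C: a majority of 8401806 is 4200904; 4,200,904 required, 4,198,394 in favor — not approved.

Not approved — the C shares did not give the required vote.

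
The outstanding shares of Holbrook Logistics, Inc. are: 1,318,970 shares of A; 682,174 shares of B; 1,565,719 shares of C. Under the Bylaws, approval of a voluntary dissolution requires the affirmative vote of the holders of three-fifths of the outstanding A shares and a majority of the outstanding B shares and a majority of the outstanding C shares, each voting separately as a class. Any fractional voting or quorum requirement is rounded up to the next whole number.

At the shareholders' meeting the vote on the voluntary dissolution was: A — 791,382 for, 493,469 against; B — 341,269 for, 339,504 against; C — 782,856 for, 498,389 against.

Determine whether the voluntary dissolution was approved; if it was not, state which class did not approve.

A: 3/5 of 1318970 = 791382; 791,382 required, 791,382 in favor — approved.
B: a majority of 682174 is 341088; 341,088 required, 341,269 in favor — approved.
C: a majority of 1565719 is 782860; 782,860 required, 782,856 in favor — not approved.

Not approved — the C shares did not give the required vote.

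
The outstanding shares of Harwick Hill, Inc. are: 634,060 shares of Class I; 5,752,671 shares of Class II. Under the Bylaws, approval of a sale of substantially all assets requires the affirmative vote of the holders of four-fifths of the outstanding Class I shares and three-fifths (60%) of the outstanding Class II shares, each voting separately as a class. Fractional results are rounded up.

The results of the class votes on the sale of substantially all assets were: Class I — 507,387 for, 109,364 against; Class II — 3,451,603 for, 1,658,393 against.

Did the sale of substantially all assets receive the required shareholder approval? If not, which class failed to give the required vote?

Approved — every class gave the required vote.

Class I: 4/5 of 634060 = 507248; 507,248 required, 507,387 in favor — approved.
Class II: 3/5 of 5752671 = 3451602.60, rounded up to 3451603; 3,451,603 required, 3,451,603 in favor — approved.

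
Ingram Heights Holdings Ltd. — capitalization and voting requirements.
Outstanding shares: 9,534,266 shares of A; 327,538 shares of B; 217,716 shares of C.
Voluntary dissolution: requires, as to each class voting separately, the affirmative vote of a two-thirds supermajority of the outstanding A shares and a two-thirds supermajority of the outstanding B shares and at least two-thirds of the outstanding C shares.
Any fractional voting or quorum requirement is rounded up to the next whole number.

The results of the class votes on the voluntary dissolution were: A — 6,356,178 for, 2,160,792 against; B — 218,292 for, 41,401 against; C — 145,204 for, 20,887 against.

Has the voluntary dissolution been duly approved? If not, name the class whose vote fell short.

Not approved — the B shares did not give the required vote.

A: 2/3 of 9534266 = 6356177.33, rounded up to 6356178; 6,356,178 required, 6,356,178 in favor — approved.
B: 2/3 of 327538 = 218358.67, rounded up to 218359; 218,359 required, 218,292 in favor — not approved.
C: 2/3 of 217716 = 145144; 145,144 required, 145,204 in favor — approved.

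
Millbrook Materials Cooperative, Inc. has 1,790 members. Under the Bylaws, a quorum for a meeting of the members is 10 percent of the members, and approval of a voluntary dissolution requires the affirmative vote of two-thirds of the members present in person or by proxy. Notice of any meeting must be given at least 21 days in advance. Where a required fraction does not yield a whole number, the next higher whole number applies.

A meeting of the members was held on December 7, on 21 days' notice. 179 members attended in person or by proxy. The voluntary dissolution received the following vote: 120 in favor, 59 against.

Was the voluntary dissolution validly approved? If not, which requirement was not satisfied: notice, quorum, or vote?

Valid — all requirements satisfied.

Notice: 21 days given; 21 required. Satisfied.
Quorum: 10% of 1,790 = 179; 179 present. Satisfied.
Vote: requires two-thirds of those present (179); 2/3 of 179 = 119.33, rounded up to 120, so 120 needed; 120 in favor. Satisfied.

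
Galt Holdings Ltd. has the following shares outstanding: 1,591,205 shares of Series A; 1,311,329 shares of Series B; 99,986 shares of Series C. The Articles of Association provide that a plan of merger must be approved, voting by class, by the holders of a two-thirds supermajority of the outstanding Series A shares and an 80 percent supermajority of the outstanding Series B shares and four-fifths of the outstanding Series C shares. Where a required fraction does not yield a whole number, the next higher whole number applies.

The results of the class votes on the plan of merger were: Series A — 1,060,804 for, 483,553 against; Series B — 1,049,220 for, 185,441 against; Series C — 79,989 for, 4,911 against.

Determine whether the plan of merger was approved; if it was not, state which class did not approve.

Series A: 2/3 of 1591205 = 1060803.33, rounded up to 1060804; 1,060,804 required, 1,060,804 in favor — approved.
Series B: 4/5 of 1311329 = 1049063.20, rounded up to 1049064; 1,049,064 required, 1,049,220 in favor — approved.
Series C: 4/5 of 99986 = 79988.80, rounded up to 79989; 79,989 required, 79,989 in favor — approved.

Approved — every class gave the required vote.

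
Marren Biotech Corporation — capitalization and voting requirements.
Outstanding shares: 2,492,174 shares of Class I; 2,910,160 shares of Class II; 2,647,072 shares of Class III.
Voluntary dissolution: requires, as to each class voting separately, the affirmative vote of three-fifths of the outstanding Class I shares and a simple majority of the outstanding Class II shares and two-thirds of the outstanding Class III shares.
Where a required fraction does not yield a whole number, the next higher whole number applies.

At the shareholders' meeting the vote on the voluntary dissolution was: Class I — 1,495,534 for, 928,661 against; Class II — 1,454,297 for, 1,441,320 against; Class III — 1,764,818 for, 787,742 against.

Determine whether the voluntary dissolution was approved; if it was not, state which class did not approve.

Class I: 3/5 of 2492174 = 1495304.40, rounded up to 1495305; 1,495,305 required, 1,495,534 in favor — approved.
Class II: a majority of 2910160 is 1455081; 1,455,081 required, 1,454,297 in favor — not approved.
Class III: 2/3 of 2647072 = 1764714.67, rounded up to 1764715; 1,764,715 required, 1,764,818 in favor — approved.

Not approved — the Class II shares did not give the required vote.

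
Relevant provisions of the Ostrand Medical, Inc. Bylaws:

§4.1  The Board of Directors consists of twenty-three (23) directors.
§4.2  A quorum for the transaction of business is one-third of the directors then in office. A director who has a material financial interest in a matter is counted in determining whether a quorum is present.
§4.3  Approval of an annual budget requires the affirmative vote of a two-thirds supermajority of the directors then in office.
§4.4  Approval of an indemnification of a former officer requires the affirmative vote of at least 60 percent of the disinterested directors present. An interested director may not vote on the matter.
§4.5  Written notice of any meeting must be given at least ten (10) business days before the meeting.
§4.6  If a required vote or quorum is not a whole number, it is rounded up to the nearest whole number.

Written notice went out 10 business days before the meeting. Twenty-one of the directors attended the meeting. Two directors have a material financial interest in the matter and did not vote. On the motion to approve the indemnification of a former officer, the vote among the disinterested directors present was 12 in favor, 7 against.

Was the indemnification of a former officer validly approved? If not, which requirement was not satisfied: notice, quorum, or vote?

Notice: 10 business days given; 10 required (10 ≥ 10). Satisfied.
Quorum: 21 present (interested directors count toward quorum); quorum is 8. Satisfied.
Vote: the indemnification of a former officer requires three-fifths of the disinterested directors present (21 − 2 = 19). 3/5 of 19 = 11.40, rounded up to 12, so 12 affirmative votes are needed; 12 voted in favor. Satisfied.

Valid — all requirements satisfied.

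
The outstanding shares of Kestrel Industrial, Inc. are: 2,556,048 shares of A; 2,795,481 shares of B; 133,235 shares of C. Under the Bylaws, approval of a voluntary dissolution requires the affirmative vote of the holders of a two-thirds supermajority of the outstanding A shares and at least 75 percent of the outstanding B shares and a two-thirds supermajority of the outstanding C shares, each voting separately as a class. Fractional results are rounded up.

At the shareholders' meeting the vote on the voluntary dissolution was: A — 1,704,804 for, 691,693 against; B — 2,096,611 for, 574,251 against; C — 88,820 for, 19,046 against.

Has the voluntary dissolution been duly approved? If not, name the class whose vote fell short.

A: 2/3 of 2556048 = 1704032; 1,704,032 required, 1,704,804 in favor — approved.
B: 3/4 of 2795481 = 2096610.75, rounded up to 2096611; 2,096,611 required, 2,096,611 in favor — approved.
C: 2/3 of 133235 = 88823.33, rounded up to 88824; 88,824 required, 88,820 in favor — not approved.

Not approved — the C shares did not give the required vote.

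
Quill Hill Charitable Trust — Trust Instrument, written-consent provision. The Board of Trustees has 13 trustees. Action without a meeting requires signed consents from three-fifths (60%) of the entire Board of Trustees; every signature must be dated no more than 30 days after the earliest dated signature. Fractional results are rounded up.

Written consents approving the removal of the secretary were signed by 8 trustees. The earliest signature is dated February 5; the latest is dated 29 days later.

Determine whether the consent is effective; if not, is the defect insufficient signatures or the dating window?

Signatures required: three-fifths (60%) of 13 — 3/5 of 13 = 7.80, rounded up to 8, so 8 needed; 8 signed. Sufficient.
Dating window: the latest signature is 29 days after the earliest; the limit is 30 days. Within the window.

Effective — both the signature and dating-window requirements are satisfied.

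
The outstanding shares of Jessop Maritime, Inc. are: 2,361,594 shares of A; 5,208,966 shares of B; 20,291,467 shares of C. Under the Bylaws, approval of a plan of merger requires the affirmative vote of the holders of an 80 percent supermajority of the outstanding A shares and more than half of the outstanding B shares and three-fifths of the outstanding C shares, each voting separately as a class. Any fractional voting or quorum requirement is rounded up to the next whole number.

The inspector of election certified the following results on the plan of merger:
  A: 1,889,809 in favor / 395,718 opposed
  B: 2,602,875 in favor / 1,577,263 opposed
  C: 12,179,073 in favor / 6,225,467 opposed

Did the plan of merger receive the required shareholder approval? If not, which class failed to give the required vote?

Not approved — the B shares did not give the required vote.

A: 4/5 of 2361594 = 1889275.20, rounded up to 1889276; 1,889,276 required, 1,889,809 in favor — approved.
B: a majority of 5208966 is 2604484; 2,604,484 required, 2,602,875 in favor — not approved.
C: 3/5 of 20291467 = 12174880.20, rounded up to 12174881; 12,174,881 required, 12,179,073 in favor — approved.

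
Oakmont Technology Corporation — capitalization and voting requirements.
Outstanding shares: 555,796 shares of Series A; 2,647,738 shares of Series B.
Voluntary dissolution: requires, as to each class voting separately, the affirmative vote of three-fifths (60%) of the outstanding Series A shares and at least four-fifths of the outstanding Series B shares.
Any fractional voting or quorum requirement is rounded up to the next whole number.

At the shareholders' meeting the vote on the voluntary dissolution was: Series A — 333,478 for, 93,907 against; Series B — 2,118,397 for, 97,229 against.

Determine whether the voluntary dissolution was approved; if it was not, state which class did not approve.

Approved — every class gave the required vote.

Series A: 3/5 of 555796 = 333477.60, rounded up to 333478; 333,478 required, 333,478 in favor — approved.
Series B: 4/5 of 2647738 = 2118190.40, rounded up to 2118191; 2,118,191 required, 2,118,397 in favor — approved.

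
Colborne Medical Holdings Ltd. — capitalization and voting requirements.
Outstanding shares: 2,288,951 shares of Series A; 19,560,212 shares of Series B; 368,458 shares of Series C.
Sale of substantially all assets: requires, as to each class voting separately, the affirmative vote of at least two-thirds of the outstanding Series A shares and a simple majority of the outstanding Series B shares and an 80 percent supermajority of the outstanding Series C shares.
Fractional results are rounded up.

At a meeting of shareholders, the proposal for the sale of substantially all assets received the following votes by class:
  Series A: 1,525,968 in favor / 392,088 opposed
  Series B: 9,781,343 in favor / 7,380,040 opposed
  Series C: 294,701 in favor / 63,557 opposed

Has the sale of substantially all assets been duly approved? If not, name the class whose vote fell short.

Not approved — the Series C shares did not give the required vote.

Series A: 2/3 of 2288951 = 1525967.33, rounded up to 1525968; 1,525,968 required, 1,525,968 in favor — approved.
Series B: a majority of 19560212 is 9780107; 9,780,107 required, 9,781,343 in favor — approved.
Series C: 4/5 of 368458 = 294766.40, rounded up to 294767; 294,767 required, 294,701 in favor — not approved.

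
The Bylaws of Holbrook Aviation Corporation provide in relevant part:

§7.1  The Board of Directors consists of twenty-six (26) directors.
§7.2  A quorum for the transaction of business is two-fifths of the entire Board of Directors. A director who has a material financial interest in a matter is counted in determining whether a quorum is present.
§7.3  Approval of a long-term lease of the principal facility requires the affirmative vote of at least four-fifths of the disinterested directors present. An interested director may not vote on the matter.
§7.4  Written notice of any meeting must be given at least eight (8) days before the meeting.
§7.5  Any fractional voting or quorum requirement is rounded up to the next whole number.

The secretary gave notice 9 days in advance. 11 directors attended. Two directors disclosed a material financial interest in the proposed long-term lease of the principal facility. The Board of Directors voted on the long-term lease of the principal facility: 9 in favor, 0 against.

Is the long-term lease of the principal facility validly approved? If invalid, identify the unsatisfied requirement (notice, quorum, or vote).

Valid — all requirements satisfied.

Notice: 9 days given; 8 required (9 ≥ 8). Satisfied.
Quorum: 11 present (interested directors count toward quorum); quorum is 11. Satisfied.
Vote: the long-term lease of the principal facility requires four-fifths of the disinterested directors present (11 − 2 = 9). 4/5 of 9 = 7.20, rounded up to 8, so 8 affirmative votes are needed; 9 voted in favor. Satisfied.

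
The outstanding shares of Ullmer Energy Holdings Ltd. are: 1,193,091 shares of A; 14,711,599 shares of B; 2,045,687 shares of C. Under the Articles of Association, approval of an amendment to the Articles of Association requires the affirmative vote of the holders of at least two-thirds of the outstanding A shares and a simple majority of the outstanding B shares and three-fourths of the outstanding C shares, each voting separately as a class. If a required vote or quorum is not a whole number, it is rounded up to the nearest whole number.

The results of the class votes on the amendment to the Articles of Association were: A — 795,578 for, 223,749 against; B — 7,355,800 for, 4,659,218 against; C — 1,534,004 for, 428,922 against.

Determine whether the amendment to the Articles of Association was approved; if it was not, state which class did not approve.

A: 2/3 of 1193091 = 795394; 795,394 required, 795,578 in favor — approved.
B: a majority of 14711599 is 7355800; 7,355,800 required, 7,355,800 in favor — approved.
C: 3/4 of 2045687 = 1534265.25, rounded up to 1534266; 1,534,266 required, 1,534,004 in favor — not approved.

Not approved — the C shares did not give the required vote.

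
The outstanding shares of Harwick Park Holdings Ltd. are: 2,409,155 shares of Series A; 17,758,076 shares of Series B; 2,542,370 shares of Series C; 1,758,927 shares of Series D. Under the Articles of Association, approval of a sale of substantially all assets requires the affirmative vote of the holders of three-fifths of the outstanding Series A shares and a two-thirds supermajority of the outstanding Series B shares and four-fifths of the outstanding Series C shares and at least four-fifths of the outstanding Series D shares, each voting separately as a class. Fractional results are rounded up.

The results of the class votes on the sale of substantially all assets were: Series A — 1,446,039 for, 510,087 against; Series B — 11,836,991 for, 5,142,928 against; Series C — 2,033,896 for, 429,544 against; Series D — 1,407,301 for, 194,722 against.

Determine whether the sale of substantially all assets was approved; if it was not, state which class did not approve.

Series A: 3/5 of 2409155 = 1445493; 1,445,493 required, 1,446,039 in favor — approved.
Series B: 2/3 of 17758076 = 11838717.33, rounded up to 11838718; 11,838,718 required, 11,836,991 in favor — not approved.
Series C: 4/5 of 2542370 = 2033896; 2,033,896 required, 2,033,896 in favor — approved.
Series D: 4/5 of 1758927 = 1407141.60, rounded up to 1407142; 1,407,142 required, 1,407,301 in favor — approved.

Not approved — the Series B shares did not give the required vote.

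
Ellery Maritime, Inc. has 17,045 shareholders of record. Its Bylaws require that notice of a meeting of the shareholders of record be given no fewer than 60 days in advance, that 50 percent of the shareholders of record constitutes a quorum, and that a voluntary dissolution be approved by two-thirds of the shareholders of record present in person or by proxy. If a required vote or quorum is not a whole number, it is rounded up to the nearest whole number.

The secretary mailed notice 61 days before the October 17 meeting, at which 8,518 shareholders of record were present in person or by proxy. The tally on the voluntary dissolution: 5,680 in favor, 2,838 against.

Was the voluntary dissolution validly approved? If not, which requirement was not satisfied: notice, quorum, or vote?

Notice: 61 days given; 60 required. Satisfied.
Quorum: 50% of 17,045 = 8,522.50, rounded up to 8,523; 8,518 present. Not satisfied.
Vote: requires two-thirds of those present (8,518); 2/3 of 8518 = 5678.67, rounded up to 5679, so 5,679 needed; 5,680 in favor. Satisfied.

Invalid — quorum requirement not satisfied.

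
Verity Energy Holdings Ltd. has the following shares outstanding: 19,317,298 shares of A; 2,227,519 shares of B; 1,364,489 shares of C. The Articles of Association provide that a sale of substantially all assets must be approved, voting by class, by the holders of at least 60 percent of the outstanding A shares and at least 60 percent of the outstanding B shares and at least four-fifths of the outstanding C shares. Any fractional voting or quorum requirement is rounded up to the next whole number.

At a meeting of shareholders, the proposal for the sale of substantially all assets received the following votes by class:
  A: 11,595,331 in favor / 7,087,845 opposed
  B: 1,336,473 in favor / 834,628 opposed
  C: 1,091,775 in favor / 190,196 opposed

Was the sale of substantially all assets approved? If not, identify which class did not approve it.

A: 3/5 of 19317298 = 11590378.80, rounded up to 11590379; 11,590,379 required, 11,595,331 in favor — approved.
B: 3/5 of 2227519 = 1336511.40, rounded up to 1336512; 1,336,512 required, 1,336,473 in favor — not approved.
C: 4/5 of 1364489 = 1091591.20, rounded up to 1091592; 1,091,592 required, 1,091,775 in favor — approved.

Not approved — the B shares did not give the required vote.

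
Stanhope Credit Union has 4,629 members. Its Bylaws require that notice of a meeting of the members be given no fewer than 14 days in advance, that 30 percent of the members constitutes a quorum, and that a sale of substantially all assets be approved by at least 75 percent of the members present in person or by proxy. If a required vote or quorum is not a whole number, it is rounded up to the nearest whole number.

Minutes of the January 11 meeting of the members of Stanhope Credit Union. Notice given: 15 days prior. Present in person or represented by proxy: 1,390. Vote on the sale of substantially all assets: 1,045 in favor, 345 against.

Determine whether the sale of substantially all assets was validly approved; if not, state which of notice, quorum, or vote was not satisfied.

Notice: 15 days given; 14 required. Satisfied.
Quorum: 30% of 4,629 = 1,388.70, rounded up to 1,389; 1,390 present. Satisfied.
Vote: requires three-fourths of those present (1,390); 3/4 of 1390 = 1042.50, rounded up to 1043, so 1,043 needed; 1,045 in favor. Satisfied.

Valid — all requirements satisfied.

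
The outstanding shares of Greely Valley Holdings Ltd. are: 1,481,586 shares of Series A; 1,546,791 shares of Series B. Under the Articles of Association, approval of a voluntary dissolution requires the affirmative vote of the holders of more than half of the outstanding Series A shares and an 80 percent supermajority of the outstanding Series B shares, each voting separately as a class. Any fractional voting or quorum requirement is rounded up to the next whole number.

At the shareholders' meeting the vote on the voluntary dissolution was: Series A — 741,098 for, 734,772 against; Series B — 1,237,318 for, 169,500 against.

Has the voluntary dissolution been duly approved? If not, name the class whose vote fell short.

Series A: a majority of 1481586 is 740794; 740,794 required, 741,098 in favor — approved.
Series B: 4/5 of 1546791 = 1237432.80, rounded up to 1237433; 1,237,433 required, 1,237,318 in favor — not approved.

Not approved — the Series B shares did not give the required vote.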